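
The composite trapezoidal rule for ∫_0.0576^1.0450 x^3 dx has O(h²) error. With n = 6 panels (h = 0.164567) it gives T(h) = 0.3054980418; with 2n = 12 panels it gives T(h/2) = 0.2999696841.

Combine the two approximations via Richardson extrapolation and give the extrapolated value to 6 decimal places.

0.298127

With r = 2 the leading error scales as h^2, so the weight is 2^2 = 4.
Numerator 4·A(h/2) − A(h) = 4·0.2999696841 − 0.3054980418 = 0.8943806946
(4·0.2999696841 − 0.3054980418)/(4 − 1) = 0.2981268982
Correction |R − A(h/2)| = 1.843e-03; gap |A(h/2) − A(h)| = 5.528e-03.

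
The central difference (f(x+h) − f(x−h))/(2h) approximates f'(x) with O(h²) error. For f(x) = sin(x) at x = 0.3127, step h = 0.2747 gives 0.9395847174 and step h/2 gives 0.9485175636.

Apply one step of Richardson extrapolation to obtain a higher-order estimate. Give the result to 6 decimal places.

0.951495

Order 2 gives 2^r = 4 and 2^r − 1 = 3.
4×0.9485175636 = 3.7940702544; subtract 0.9395847174 → 2.8544855370
Denominator 4 − 1 = 3.
So the Richardson estimate is 0.9514951790.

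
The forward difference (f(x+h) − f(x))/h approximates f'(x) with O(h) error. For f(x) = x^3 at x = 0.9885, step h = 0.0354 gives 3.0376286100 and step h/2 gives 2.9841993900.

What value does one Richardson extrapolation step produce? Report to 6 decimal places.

2.930770

Method order is 1; weight 2^1 = 2.
2^1×A(h/2) = 5.9683987800; minus A(h) gives 2.9307701700.
2.9307701700 ÷ 1 = 2.9307701700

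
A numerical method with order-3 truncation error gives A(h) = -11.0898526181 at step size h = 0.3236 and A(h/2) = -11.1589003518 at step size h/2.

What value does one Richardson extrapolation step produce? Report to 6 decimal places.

With r = 3 the leading error scales as h^3, so the weight is 2^3 = 8.
Top: 8(-11.1589003518) − (-11.0898526181) = -78.1813501963
Divide by 2^3 − 1 = 7.
(-78.1813501963) ÷ 7 = -11.1687643138

-11.168764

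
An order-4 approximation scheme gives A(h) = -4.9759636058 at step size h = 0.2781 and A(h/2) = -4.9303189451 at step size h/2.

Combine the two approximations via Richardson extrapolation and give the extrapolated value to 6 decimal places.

r = 4, so 2^r = 16.
Weighted: (-78.8851031216) − (-4.9759636058) = -73.9091395158
Denominator 16 − 1 = 15.
R = (-73.9091395158)/15 = -4.9272759677

-4.927276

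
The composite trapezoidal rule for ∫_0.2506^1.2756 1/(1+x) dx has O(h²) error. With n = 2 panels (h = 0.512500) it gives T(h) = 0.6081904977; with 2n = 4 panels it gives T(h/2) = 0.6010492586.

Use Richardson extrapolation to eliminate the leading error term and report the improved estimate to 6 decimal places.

With r = 2 the leading error scales as h^2, so the weight is 2^2 = 4.
4*0.6010492586 = 2.4041970344; 2.4041970344 − 0.6081904977 = 1.7960065367
Extrapolated: 1.7960065367 / 3 = 0.5986688456
Shift from A(h/2): −0.0023804130.

0.598669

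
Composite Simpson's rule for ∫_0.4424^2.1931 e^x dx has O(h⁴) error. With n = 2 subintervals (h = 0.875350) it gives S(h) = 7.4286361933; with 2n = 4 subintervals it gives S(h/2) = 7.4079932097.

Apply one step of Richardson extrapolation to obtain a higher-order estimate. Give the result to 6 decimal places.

7.406617

r = 4, so 2^r = 16.
Difference of the inputs: 7.4079932097 − 7.4286361933 = -0.0206429836
Divide by 2^4 − 1 = 15: (-0.0206429836)/15 = -0.0013761989
R = A(h/2) + (A(h/2) − A(h))/15 = 7.4079932097 − 0.0013761989 = 7.4066170108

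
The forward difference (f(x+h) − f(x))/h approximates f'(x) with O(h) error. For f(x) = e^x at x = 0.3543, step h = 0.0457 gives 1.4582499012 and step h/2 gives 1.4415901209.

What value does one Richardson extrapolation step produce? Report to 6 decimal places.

1.424930

Error is O(h^1); halving h shrinks it by 2^1 = 2.
Top: 2(1.4415901209) − (1.4582499012) = 1.4249303406
Denominator 2 − 1 = 1.
Extrapolated: 1.4249303406 / 1 = 1.4249303406
Shift from A(h/2): −0.0166597803.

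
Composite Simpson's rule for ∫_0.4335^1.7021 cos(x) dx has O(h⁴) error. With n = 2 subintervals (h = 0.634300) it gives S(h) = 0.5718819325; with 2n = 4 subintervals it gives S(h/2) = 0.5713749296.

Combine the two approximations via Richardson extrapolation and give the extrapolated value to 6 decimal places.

Leading term ∝ h^4; use weight 16 = 2^4.
16 × 0.5713749296 − 0.5718819325 = 8.5701169411
Divide by 2^4 − 1 = 15.
R = 8.5701169411/15 = 0.5713411294
Correction |R − A(h/2)| = 3.380e-05; gap |A(h/2) − A(h)| = 5.070e-04.

0.571341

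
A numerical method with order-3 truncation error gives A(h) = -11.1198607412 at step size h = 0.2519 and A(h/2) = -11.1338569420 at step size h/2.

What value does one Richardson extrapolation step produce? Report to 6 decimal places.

-11.135856

Leading term ∝ h^3; use weight 8 = 2^3.
8 × (-11.1338569420) = -89.0708555360; subtract (-11.1198607412) → -77.9509947948
Divide by 2^3 − 1 = 7.
Extrapolated: (-77.9509947948) / 7 = -11.1358563993
Shift from A(h/2): −0.0019994573.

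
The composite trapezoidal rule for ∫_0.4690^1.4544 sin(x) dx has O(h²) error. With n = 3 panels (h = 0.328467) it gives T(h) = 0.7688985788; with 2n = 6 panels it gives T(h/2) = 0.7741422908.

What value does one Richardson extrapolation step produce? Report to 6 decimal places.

With r = 2 the leading error scales as h^2, so the weight is 2^2 = 4.
Numerator 4 × A(h/2) − A(h) = 4 × 0.7741422908 − 0.7688985788 = 2.3276705844
Extrapolated: 2.3276705844 / 3 = 0.7758901948
Gap between inputs: 5.244e-03; correction applied: +0.0017479040.

0.775890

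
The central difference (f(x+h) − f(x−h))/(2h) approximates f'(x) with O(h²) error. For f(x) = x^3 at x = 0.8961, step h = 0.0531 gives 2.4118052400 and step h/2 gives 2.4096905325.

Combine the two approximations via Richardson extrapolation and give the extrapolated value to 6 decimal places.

r = 2: numerator weight 4, denominator 3.
Top: 4(2.4096905325) − (2.4118052400) = 7.2269568900
Denominator 4 − 1 = 3.
Result: 2.4089856300

2.408986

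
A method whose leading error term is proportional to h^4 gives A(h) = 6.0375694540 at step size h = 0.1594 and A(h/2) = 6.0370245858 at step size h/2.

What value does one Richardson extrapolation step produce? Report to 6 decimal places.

Order 4 gives 2^r = 16 and 2^r − 1 = 15.
Difference of the inputs: 6.0370245858 − 6.0375694540 = -0.0005448682
Divide by 2^4 − 1 = 15: (-0.0005448682)/15 = -0.0000363245
R = A(h/2) + (A(h/2) − A(h))/15 = 6.0370245858 − 0.0000363245 = 6.0369882613

6.036988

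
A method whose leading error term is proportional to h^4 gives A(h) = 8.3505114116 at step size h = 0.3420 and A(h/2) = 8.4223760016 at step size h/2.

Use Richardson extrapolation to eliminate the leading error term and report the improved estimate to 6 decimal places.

Leading term ∝ h^4; use weight 16 = 2^4.
16 × 8.4223760016 = 134.7580160256; subtract 8.3505114116 → 126.4075046140
Denominator 16 − 1 = 15.
R = 126.4075046140/15 = 8.4271669743
Gap between inputs: 7.186e-02; correction applied: +0.0047909727.

8.427167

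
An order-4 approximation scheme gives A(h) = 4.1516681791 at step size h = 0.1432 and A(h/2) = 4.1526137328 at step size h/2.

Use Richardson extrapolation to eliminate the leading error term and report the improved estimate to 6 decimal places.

Leading term ∝ h^4; use weight 16 = 2^4.
16*4.1526137328 − 4.1516681791 = 62.2901515457
Divide by 2^4 − 1 = 15.
62.2901515457 ÷ 15 = 4.1526767697

4.152677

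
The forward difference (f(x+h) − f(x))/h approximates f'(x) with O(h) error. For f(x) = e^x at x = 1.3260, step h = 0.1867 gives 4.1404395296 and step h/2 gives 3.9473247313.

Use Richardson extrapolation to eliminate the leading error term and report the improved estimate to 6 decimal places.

3.754210

Leading term ∝ h^1; use weight 2 = 2^1.
Difference of the inputs: 3.9473247313 − 4.1404395296 = -0.1931147983
Correction (A(h/2) − A(h))/(2 − 1) = (-0.1931147983)/1 = -0.1931147983
R = A(h/2) + (A(h/2) − A(h))/1 = 3.9473247313 − 0.1931147983 = 3.7542099330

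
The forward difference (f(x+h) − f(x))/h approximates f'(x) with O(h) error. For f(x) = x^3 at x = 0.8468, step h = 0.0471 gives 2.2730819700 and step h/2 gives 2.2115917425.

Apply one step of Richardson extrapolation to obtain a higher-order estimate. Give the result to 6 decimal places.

2.150102

Error is O(h^1); halving h shrinks it by 2^1 = 2.
2 × 2.2115917425 = 4.4231834850; subtract 2.2730819700 → 2.1501015150
Divide by 2^1 − 1 = 1.
So the Richardson estimate is 2.1501015150.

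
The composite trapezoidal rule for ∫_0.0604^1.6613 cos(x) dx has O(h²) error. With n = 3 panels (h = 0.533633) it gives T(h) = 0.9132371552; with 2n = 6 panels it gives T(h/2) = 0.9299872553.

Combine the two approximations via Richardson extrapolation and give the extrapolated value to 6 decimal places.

0.935571

Method order is 2; weight 2^2 = 4.
4·0.9299872553 = 3.7199490212; 3.7199490212 − 0.9132371552 = 2.8067118660
(4·0.9299872553 − 0.9132371552)/(4 − 1) = 0.9355706220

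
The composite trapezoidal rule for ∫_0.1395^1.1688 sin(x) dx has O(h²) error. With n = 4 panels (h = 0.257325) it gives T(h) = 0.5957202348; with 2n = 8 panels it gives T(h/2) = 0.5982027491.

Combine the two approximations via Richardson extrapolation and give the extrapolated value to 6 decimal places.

0.599030

r = 2: numerator weight 4, denominator 3.
Top: 4(0.5982027491) − (0.5957202348) = 1.7970907616
R = 1.7970907616/3 = 0.5990302539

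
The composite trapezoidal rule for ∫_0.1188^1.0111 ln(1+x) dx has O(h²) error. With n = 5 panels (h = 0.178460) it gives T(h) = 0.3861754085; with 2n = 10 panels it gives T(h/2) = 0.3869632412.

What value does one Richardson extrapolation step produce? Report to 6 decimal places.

With r = 2 the leading error scales as h^2, so the weight is 2^2 = 4.
Weighted: 1.5478529648 − 0.3861754085 = 1.1616775563
Divide by 2^2 − 1 = 3.
Result: 0.3872258521

0.387226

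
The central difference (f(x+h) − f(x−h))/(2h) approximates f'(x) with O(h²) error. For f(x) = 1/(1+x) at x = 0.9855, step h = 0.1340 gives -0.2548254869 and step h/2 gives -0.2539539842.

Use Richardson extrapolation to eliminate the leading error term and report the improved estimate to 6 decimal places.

r = 2: numerator weight 4, denominator 3.
4 × (-0.2539539842) = -1.0158159368; (-1.0158159368) − (-0.2548254869) = -0.7609904499
Denominator 4 − 1 = 3.
R = (-0.7609904499)/3 = -0.2536634833
Shift from A(h/2): +0.0002905009.

-0.253663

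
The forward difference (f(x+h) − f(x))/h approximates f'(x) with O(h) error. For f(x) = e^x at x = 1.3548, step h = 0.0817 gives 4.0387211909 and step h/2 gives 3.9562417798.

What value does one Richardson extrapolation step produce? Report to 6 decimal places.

3.873762

Order 1 gives 2^r = 2 and 2^r − 1 = 1.
2 × 3.9562417798 − 4.0387211909 = 3.8737623687
Divide by 2^1 − 1 = 1.
R = 3.8737623687/1 = 3.8737623687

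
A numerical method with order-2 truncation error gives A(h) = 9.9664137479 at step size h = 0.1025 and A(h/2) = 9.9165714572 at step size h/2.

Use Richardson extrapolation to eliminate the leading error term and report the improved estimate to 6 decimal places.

Error is O(h^2); halving h shrinks it by 2^2 = 4.
Difference of the inputs: 9.9165714572 − 9.9664137479 = -0.0498422907
Correction (A(h/2) − A(h))/(4 − 1) = (-0.0498422907)/3 = -0.0166140969
R = A(h/2) + (A(h/2) − A(h))/3 = 9.9165714572 − 0.0166140969 = 9.8999573603

9.899957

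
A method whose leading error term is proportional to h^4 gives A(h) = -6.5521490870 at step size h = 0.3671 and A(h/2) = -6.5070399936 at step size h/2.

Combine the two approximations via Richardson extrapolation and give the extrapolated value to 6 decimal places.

r = 4, so 2^r = 16.
16 × (-6.5070399936) = -104.1126398976; subtract (-6.5521490870) → -97.5604908106
Extrapolated: (-97.5604908106) / 15 = -6.5040327207
Correction |R − A(h/2)| = 3.007e-03; gap |A(h/2) − A(h)| = 4.511e-02.

-6.504033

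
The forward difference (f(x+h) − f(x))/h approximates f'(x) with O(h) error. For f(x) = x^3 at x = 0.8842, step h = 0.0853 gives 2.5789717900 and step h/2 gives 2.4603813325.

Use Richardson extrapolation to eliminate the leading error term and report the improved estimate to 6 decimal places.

2.341791

Leading term ∝ h^1; use weight 2 = 2^1.
Numerator 2*A(h/2) − A(h) = 2*2.4603813325 − 2.5789717900 = 2.3417908750
Divide by 2^1 − 1 = 1.
Result: 2.3417908750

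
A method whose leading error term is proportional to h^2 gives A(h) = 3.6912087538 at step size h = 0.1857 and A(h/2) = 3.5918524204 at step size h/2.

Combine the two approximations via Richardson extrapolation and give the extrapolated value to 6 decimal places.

Error is O(h^2); halving h shrinks it by 2^2 = 4.
Weighted: 14.3674096816 − 3.6912087538 = 10.6762009278
Divide by 2^2 − 1 = 3.
R = 10.6762009278/3 = 3.5587336426
Correction |R − A(h/2)| = 3.312e-02; gap |A(h/2) − A(h)| = 9.936e-02.

3.558734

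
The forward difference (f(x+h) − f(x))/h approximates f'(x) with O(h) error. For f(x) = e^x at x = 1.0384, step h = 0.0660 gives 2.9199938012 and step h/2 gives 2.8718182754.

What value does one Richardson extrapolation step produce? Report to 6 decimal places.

Order 1 gives 2^r = 2 and 2^r − 1 = 1.
2·2.8718182754 − 2.9199938012 = 2.8236427496
Divide by 2^1 − 1 = 1.
R = 2.8236427496/1 = 2.8236427496
Shift from A(h/2): −0.0481755258.

2.823643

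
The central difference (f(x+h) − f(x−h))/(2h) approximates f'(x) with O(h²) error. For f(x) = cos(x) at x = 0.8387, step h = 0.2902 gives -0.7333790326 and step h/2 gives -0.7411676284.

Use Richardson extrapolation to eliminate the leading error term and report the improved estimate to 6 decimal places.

r = 2, so 2^r = 4.
Weighted: (-2.9646705136) − (-0.7333790326) = -2.2312914810
(4*(-0.7411676284) − (-0.7333790326))/(4 − 1) = -0.7437638270
Gap between inputs: 7.789e-03; correction applied: −0.0025961986.

-0.743764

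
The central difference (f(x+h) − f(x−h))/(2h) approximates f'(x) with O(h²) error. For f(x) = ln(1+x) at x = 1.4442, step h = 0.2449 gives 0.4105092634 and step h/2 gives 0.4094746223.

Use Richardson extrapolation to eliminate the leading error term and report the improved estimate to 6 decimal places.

Method order is 2; weight 2^2 = 4.
Difference of the inputs: 0.4094746223 − 0.4105092634 = -0.0010346411
Divide by 2^2 − 1 = 3: (-0.0010346411)/3 = -0.0003448804
R = 0.4094746223 − 0.0003448804 = 0.4091297419
Gap between inputs: 1.035e-03; correction applied: −0.0003448804.

0.409130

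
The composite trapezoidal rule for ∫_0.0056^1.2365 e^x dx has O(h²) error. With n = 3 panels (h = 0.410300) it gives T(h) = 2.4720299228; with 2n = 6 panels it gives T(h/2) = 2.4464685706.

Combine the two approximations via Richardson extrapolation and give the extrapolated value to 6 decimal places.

2.437948

Leading term ∝ h^2; use weight 4 = 2^2.
A(h/2) − A(h) = 2.4464685706 − 2.4720299228 = -0.0255613522
Correction (A(h/2) − A(h))/(4 − 1) = (-0.0255613522)/3 = -0.0085204507
R = 2.4464685706 − 0.0085204507 = 2.4379481199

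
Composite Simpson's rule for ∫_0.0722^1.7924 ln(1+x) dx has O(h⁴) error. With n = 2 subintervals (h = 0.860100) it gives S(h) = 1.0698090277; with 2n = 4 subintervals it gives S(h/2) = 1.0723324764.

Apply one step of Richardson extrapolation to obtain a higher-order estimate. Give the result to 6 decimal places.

1.072501

Method order is 4; weight 2^4 = 16.
Top: 16(1.0723324764) − (1.0698090277) = 16.0875105947
Extrapolated: 16.0875105947 / 15 = 1.0725007063
Shift from A(h/2): +0.0001682299.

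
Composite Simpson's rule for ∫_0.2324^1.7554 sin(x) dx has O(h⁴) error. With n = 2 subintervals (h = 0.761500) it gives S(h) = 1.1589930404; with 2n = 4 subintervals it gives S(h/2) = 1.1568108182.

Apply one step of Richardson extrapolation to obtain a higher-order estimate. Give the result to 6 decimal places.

The method has order 4: 2^4 = 16.
16 × 1.1568108182 = 18.5089730912; 18.5089730912 − 1.1589930404 = 17.3499800508
17.3499800508 ÷ 15 = 1.1566653367

1.156665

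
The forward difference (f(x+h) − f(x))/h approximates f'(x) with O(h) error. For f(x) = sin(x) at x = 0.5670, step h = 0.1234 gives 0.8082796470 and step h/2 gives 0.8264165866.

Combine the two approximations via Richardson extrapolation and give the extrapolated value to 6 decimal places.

0.844554

Method order is 1; weight 2^1 = 2.
Weighted: 1.6528331732 − 0.8082796470 = 0.8445535262
(2·0.8264165866 − 0.8082796470)/(2 − 1) = 0.8445535262
Shift from A(h/2): +0.0181369396.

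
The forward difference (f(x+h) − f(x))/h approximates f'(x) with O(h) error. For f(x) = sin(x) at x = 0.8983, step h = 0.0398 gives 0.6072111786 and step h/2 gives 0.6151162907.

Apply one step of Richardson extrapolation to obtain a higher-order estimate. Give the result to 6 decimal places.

0.623021

r = 1: numerator weight 2, denominator 1.
Numerator 2×A(h/2) − A(h) = 2×0.6151162907 − 0.6072111786 = 0.6230214028
0.6230214028 ÷ 1 = 0.6230214028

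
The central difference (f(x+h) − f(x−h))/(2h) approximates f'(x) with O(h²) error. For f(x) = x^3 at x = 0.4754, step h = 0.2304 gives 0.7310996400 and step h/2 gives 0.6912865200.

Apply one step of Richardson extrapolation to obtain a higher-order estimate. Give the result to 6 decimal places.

0.678015

Error is O(h^2); halving h shrinks it by 2^2 = 4.
4 × 0.6912865200 − 0.7310996400 = 2.0340464400
Divide by 2^2 − 1 = 3.
So the Richardson estimate is 0.6780154800.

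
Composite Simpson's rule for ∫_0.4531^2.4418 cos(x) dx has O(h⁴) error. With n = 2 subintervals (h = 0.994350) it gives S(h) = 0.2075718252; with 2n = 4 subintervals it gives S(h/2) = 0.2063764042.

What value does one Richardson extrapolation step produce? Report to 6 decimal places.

With r = 4 the leading error scales as h^4, so the weight is 2^4 = 16.
Difference of the inputs: 0.2063764042 − 0.2075718252 = -0.0011954210
Correction (A(h/2) − A(h))/(16 − 1) = (-0.0011954210)/15 = -0.0000796947
R = A(h/2) + (A(h/2) − A(h))/15 = 0.2063764042 − 0.0000796947 = 0.2062967095

0.206297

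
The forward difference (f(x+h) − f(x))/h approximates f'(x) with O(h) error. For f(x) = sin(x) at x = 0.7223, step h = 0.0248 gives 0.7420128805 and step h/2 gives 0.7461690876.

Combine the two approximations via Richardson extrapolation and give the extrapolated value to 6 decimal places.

Leading term ∝ h^1; use weight 2 = 2^1.
2×0.7461690876 = 1.4923381752; subtract 0.7420128805 → 0.7503252947
0.7503252947 ÷ 1 = 0.7503252947
Correction |R − A(h/2)| = 4.156e-03; gap |A(h/2) − A(h)| = 4.156e-03.

0.750325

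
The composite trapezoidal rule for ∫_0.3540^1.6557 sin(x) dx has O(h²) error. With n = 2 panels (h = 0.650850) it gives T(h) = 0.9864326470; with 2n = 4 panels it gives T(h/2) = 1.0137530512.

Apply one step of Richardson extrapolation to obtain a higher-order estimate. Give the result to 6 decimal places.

Order 2 gives 2^r = 4 and 2^r − 1 = 3.
Weighted: 4.0550122048 − 0.9864326470 = 3.0685795578
Divide by 2^2 − 1 = 3.
So the Richardson estimate is 1.0228598526.

1.022860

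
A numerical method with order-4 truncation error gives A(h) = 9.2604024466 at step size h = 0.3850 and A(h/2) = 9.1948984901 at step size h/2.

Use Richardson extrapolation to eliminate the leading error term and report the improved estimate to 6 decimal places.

9.190532

The method has order 4: 2^4 = 16.
A(h/2) − A(h) = 9.1948984901 − 9.2604024466 = -0.0655039565
Correction (A(h/2) − A(h))/(16 − 1) = (-0.0655039565)/15 = -0.0043669304
R = 9.1948984901 − 0.0043669304 = 9.1905315597
Correction |R − A(h/2)| = 4.367e-03; gap |A(h/2) − A(h)| = 6.550e-02.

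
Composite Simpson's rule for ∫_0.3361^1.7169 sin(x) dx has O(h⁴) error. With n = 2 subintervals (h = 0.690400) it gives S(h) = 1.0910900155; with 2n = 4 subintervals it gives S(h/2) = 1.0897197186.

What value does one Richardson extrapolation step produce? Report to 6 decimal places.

1.089628

Leading term ∝ h^4; use weight 16 = 2^4.
Numerator 16*A(h/2) − A(h) = 16*1.0897197186 − 1.0910900155 = 16.3444254821
Denominator 16 − 1 = 15.
Extrapolated: 16.3444254821 / 15 = 1.0896283655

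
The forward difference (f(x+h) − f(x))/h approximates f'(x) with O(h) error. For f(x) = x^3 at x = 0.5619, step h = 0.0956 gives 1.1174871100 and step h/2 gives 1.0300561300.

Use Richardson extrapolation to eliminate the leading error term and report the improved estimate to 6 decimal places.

Leading term ∝ h^1; use weight 2 = 2^1.
Difference of the inputs: 1.0300561300 − 1.1174871100 = -0.0874309800
Correction (A(h/2) − A(h))/(2 − 1) = (-0.0874309800)/1 = -0.0874309800
R = 1.0300561300 − 0.0874309800 = 0.9426251500
Shift from A(h/2): −0.0874309800.

0.942625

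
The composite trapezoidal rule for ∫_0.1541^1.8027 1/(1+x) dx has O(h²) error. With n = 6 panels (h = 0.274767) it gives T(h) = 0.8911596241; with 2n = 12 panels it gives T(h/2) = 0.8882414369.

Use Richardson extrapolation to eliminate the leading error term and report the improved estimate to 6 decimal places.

0.887269

Leading term ∝ h^2; use weight 4 = 2^2.
A(h/2) − A(h) = 0.8882414369 − 0.8911596241 = -0.0029181872
Correction (A(h/2) − A(h))/(4 − 1) = (-0.0029181872)/3 = -0.0009727291
R = 0.8882414369 − 0.0009727291 = 0.8872687078
Gap between inputs: 2.918e-03; correction applied: −0.0009727291.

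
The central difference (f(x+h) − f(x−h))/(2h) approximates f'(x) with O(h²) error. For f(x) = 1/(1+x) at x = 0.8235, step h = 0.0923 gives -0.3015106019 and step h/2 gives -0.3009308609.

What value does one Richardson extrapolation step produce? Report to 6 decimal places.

-0.300738

The method has order 2: 2^2 = 4.
4×(-0.3009308609) = -1.2037234436; subtract (-0.3015106019) → -0.9022128417
Denominator 4 − 1 = 3.
Extrapolated: (-0.9022128417) / 3 = -0.3007376139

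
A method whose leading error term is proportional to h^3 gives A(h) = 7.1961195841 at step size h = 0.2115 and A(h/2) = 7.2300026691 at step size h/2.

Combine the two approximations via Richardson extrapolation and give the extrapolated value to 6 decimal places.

Leading term ∝ h^3; use weight 8 = 2^3.
Numerator 8 × A(h/2) − A(h) = 8 × 7.2300026691 − 7.1961195841 = 50.6439017687
(8 × 7.2300026691 − 7.1961195841)/(8 − 1) = 7.2348431098
Correction |R − A(h/2)| = 4.840e-03; gap |A(h/2) − A(h)| = 3.388e-02.

7.234843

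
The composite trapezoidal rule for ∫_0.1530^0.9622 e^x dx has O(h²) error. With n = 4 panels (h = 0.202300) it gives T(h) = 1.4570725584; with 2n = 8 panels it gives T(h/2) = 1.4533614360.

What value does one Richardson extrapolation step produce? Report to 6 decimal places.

1.452124

Method order is 2; weight 2^2 = 4.
4·1.4533614360 = 5.8134457440; 5.8134457440 − 1.4570725584 = 4.3563731856
4.3563731856 ÷ 3 = 1.4521243952
Gap between inputs: 3.711e-03; correction applied: −0.0012370408.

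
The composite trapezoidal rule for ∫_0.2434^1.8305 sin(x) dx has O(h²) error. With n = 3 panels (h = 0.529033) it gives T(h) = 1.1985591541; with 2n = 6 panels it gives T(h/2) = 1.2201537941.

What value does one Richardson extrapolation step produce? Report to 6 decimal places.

Error is O(h^2); halving h shrinks it by 2^2 = 4.
4·1.2201537941 = 4.8806151764; subtract 1.1985591541 → 3.6820560223
R = 3.6820560223/3 = 1.2273520074
Shift from A(h/2): +0.0071982133.

1.227352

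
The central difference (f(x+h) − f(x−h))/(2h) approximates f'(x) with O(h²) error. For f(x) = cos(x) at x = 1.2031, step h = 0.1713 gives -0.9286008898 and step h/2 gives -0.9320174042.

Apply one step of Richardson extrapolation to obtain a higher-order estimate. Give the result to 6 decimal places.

-0.933156

Method order is 2; weight 2^2 = 4.
Numerator 4×A(h/2) − A(h) = 4×(-0.9320174042) − (-0.9286008898) = -2.7994687270
Divide by 2^2 − 1 = 3.
Result: -0.9331562423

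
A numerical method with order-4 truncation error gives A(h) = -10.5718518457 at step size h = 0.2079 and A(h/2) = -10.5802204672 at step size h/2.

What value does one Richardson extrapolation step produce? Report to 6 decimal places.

Order 4 gives 2^r = 16 and 2^r − 1 = 15.
Numerator 16 × A(h/2) − A(h) = 16 × (-10.5802204672) − (-10.5718518457) = -158.7116756295
Divide by 2^4 − 1 = 15.
Extrapolated: (-158.7116756295) / 15 = -10.5807783753
Shift from A(h/2): −0.0005579081.

-10.580778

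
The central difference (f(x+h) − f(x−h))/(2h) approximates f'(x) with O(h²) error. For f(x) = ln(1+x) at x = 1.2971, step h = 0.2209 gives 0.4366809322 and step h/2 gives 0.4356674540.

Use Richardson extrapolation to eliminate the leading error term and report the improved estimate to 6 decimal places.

Method order is 2; weight 2^2 = 4.
Weighted: 1.7426698160 − 0.4366809322 = 1.3059888838
R = 1.3059888838/3 = 0.4353296279
Shift from A(h/2): −0.0003378261.

0.435330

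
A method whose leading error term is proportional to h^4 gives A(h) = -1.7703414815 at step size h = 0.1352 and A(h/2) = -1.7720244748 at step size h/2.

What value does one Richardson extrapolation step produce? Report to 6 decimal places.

-1.772137

With r = 4 the leading error scales as h^4, so the weight is 2^4 = 16.
Difference of the inputs: -1.7720244748 − (-1.7703414815) = -0.0016829933
Divide by 2^4 − 1 = 15: (-0.0016829933)/15 = -0.0001121996
R = A(h/2) + (A(h/2) − A(h))/15 = -1.7720244748 − 0.0001121996 = -1.7721366744
Gap between inputs: 1.683e-03; correction applied: −0.0001121996.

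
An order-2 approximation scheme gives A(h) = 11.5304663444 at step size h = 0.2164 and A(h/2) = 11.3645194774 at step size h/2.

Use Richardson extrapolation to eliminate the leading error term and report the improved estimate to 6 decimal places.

11.309204

The method has order 2: 2^2 = 4.
Weighted: 45.4580779096 − 11.5304663444 = 33.9276115652
Denominator 4 − 1 = 3.
R = 33.9276115652/3 = 11.3092038551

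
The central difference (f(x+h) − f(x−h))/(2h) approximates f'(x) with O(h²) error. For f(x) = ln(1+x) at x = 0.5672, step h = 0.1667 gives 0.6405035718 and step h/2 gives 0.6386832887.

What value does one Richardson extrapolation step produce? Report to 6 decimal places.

The method has order 2: 2^2 = 4.
A(h/2) − A(h) = 0.6386832887 − 0.6405035718 = -0.0018202831
Divide by 2^2 − 1 = 3: (-0.0018202831)/3 = -0.0006067610
R = 0.6386832887 − 0.0006067610 = 0.6380765277
Shift from A(h/2): −0.0006067610.

0.638077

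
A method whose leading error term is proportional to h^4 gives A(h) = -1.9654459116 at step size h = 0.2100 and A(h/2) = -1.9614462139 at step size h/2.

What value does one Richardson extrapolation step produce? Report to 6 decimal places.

r = 4, so 2^r = 16.
Top: 16(-1.9614462139) − (-1.9654459116) = -29.4176935108
(16 × (-1.9614462139) − (-1.9654459116))/(16 − 1) = -1.9611795674

-1.961180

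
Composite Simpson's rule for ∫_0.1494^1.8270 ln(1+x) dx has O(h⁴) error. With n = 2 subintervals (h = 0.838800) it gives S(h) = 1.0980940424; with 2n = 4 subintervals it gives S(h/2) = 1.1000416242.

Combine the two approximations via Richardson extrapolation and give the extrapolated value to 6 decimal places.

With r = 4 the leading error scales as h^4, so the weight is 2^4 = 16.
Top: 16(1.1000416242) − (1.0980940424) = 16.5025719448
Extrapolated: 16.5025719448 / 15 = 1.1001714630
Correction |R − A(h/2)| = 1.298e-04; gap |A(h/2) − A(h)| = 1.948e-03.

1.100171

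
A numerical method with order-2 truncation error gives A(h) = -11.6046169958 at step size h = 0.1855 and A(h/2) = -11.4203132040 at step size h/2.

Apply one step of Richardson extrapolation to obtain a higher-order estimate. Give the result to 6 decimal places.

-11.358879

Order 2 gives 2^r = 4 and 2^r − 1 = 3.
2^2 × A(h/2) = -45.6812528160; minus A(h) gives -34.0766358202.
R = (-34.0766358202)/3 = -11.3588786067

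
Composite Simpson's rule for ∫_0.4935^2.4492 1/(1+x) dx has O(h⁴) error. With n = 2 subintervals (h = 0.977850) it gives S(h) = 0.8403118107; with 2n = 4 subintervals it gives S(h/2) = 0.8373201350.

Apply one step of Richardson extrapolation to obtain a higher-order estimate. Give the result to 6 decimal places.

The method has order 4: 2^4 = 16.
2^4·A(h/2) = 13.3971221600; minus A(h) gives 12.5568103493.
R = 12.5568103493/15 = 0.8371206900

0.837121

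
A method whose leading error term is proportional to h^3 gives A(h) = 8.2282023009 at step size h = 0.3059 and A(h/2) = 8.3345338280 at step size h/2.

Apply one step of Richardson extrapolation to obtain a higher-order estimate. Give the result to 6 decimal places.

8.349724

Method order is 3; weight 2^3 = 8.
8×8.3345338280 − 8.2282023009 = 58.4480683231
Divide by 2^3 − 1 = 7.
(8×8.3345338280 − 8.2282023009)/(8 − 1) = 8.3497240462
Correction |R − A(h/2)| = 1.519e-02; gap |A(h/2) − A(h)| = 1.063e-01.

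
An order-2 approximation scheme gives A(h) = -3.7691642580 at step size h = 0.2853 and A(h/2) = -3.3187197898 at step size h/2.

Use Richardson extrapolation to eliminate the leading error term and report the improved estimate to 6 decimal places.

Leading term ∝ h^2; use weight 4 = 2^2.
2^2*A(h/2) = -13.2748791592; minus A(h) gives -9.5057149012.
(4*(-3.3187197898) − (-3.7691642580))/(4 − 1) = -3.1685716337

-3.168572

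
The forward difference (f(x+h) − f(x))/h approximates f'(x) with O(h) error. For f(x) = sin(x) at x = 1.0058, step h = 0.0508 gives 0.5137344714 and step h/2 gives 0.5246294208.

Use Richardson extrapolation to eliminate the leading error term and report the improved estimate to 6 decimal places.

Error is O(h^1); halving h shrinks it by 2^1 = 2.
2^1 × A(h/2) = 1.0492588416; minus A(h) gives 0.5355243702.
Denominator 2 − 1 = 1.
0.5355243702 ÷ 1 = 0.5355243702
Correction |R − A(h/2)| = 1.089e-02; gap |A(h/2) − A(h)| = 1.089e-02.

0.535524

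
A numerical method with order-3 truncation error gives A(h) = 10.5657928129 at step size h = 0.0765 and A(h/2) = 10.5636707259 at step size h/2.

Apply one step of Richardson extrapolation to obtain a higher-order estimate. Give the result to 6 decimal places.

Error is O(h^3); halving h shrinks it by 2^3 = 8.
8×10.5636707259 − 10.5657928129 = 73.9435729943
Denominator 8 − 1 = 7.
73.9435729943 ÷ 7 = 10.5633675706

10.563368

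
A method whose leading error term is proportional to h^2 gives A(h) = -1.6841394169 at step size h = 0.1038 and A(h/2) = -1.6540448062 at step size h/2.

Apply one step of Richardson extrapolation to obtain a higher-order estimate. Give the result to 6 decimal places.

Leading term ∝ h^2; use weight 4 = 2^2.
4×(-1.6540448062) = -6.6161792248; subtract (-1.6841394169) → -4.9320398079
(-4.9320398079) ÷ 3 = -1.6440132693
Correction |R − A(h/2)| = 1.003e-02; gap |A(h/2) − A(h)| = 3.009e-02.

-1.644013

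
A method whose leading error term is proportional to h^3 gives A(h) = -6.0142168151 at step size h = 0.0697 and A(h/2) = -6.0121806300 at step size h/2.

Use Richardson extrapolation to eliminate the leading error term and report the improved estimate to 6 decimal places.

-6.011890

Order 3 gives 2^r = 8 and 2^r − 1 = 7.
8·(-6.0121806300) = -48.0974450400; (-48.0974450400) − (-6.0142168151) = -42.0832282249
Divide by 2^3 − 1 = 7.
(8·(-6.0121806300) − (-6.0142168151))/(8 − 1) = -6.0118897464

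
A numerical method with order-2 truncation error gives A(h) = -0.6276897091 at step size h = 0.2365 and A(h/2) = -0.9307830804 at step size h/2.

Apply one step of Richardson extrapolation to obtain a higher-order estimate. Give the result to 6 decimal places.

-1.031814

The method has order 2: 2^2 = 4.
4 × (-0.9307830804) − (-0.6276897091) = -3.0954426125
Denominator 4 − 1 = 3.
R = (-3.0954426125)/3 = -1.0318142042
Correction |R − A(h/2)| = 1.010e-01; gap |A(h/2) − A(h)| = 3.031e-01.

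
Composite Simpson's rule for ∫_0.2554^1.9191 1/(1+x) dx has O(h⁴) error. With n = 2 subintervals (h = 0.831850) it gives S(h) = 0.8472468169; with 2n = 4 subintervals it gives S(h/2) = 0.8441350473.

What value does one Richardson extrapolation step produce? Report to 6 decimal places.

0.843928

The method has order 4: 2^4 = 16.
16*0.8441350473 − 0.8472468169 = 12.6589139399
Extrapolated: 12.6589139399 / 15 = 0.8439275960
Correction |R − A(h/2)| = 2.075e-04; gap |A(h/2) − A(h)| = 3.112e-03.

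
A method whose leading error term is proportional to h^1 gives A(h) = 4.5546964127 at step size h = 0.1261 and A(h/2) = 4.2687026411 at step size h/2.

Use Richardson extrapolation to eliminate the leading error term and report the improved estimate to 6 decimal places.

r = 1, so 2^r = 2.
2 × 4.2687026411 = 8.5374052822; 8.5374052822 − 4.5546964127 = 3.9827088695
R = 3.9827088695/1 = 3.9827088695

3.982709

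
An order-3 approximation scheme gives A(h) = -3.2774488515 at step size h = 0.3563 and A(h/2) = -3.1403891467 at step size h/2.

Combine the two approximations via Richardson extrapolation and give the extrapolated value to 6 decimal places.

-3.120809

The method has order 3: 2^3 = 8.
Top: 8(-3.1403891467) − (-3.2774488515) = -21.8456643221
(-21.8456643221) ÷ 7 = -3.1208091889
Correction |R − A(h/2)| = 1.958e-02; gap |A(h/2) − A(h)| = 1.371e-01.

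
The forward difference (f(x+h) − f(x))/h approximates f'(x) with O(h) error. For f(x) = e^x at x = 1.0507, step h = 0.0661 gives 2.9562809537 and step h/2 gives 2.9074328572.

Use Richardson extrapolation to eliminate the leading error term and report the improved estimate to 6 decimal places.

Method order is 1; weight 2^1 = 2.
2*2.9074328572 = 5.8148657144; subtract 2.9562809537 → 2.8585847607
Divide by 2^1 − 1 = 1.
So the Richardson estimate is 2.8585847607.
Correction |R − A(h/2)| = 4.885e-02; gap |A(h/2) − A(h)| = 4.885e-02.

2.858585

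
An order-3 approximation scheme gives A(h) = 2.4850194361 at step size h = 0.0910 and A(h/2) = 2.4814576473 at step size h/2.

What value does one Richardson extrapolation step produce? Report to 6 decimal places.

Leading term ∝ h^3; use weight 8 = 2^3.
8×2.4814576473 − 2.4850194361 = 17.3666417423
17.3666417423 ÷ 7 = 2.4809488203

2.480949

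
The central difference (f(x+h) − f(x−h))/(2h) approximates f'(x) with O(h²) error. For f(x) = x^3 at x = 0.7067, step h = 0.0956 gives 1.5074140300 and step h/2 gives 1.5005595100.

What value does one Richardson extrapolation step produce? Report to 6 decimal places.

1.498275

Leading term ∝ h^2; use weight 4 = 2^2.
4 × 1.5005595100 − 1.5074140300 = 4.4948240100
4.4948240100 ÷ 3 = 1.4982746700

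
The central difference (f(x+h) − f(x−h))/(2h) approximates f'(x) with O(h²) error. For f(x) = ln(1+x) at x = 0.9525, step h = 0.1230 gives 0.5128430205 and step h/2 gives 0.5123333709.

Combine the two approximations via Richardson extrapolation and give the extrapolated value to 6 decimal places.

0.512163

r = 2, so 2^r = 4.
4·0.5123333709 = 2.0493334836; 2.0493334836 − 0.5128430205 = 1.5364904631
Denominator 4 − 1 = 3.
1.5364904631 ÷ 3 = 0.5121634877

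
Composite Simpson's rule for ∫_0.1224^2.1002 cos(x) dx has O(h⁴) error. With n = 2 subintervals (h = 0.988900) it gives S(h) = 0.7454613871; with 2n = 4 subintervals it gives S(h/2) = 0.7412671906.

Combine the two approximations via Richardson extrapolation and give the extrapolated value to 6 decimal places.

Order 4 gives 2^r = 16 and 2^r − 1 = 15.
16·0.7412671906 = 11.8602750496; 11.8602750496 − 0.7454613871 = 11.1148136625
Denominator 16 − 1 = 15.
Result: 0.7409875775
Correction |R − A(h/2)| = 2.796e-04; gap |A(h/2) − A(h)| = 4.194e-03.

0.740988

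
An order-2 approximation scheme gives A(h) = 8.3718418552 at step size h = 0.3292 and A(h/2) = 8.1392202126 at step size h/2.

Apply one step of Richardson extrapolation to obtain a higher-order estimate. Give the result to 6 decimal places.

8.061680

Method order is 2; weight 2^2 = 4.
2^2·A(h/2) = 32.5568808504; minus A(h) gives 24.1850389952.
Divide by 2^2 − 1 = 3.
R = 24.1850389952/3 = 8.0616796651
Shift from A(h/2): −0.0775405475.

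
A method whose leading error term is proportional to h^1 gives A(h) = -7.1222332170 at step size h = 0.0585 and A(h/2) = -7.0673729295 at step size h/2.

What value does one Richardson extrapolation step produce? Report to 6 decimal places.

-7.012513

Method order is 1; weight 2^1 = 2.
2 × (-7.0673729295) = -14.1347458590; subtract (-7.1222332170) → -7.0125126420
R = (-7.0125126420)/1 = -7.0125126420
Shift from A(h/2): +0.0548602875.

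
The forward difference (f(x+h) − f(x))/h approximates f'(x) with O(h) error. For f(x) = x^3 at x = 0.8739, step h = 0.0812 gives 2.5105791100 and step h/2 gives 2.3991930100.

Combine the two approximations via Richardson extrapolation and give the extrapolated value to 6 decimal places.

Error is O(h^1); halving h shrinks it by 2^1 = 2.
Top: 2(2.3991930100) − (2.5105791100) = 2.2878069100
Extrapolated: 2.2878069100 / 1 = 2.2878069100
Gap between inputs: 1.114e-01; correction applied: −0.1113861000.

2.287807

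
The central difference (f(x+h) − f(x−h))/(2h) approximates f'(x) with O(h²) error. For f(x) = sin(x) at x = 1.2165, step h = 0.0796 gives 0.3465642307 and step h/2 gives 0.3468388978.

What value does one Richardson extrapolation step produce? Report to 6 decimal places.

Method order is 2; weight 2^2 = 4.
Weighted: 1.3873555912 − 0.3465642307 = 1.0407913605
Denominator 4 − 1 = 3.
Extrapolated: 1.0407913605 / 3 = 0.3469304535

0.346930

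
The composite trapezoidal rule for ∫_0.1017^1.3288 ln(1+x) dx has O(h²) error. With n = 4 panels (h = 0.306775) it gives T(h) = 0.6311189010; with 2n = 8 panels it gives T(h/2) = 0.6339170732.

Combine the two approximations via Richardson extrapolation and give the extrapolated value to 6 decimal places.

The method has order 2: 2^2 = 4.
2^2 × A(h/2) = 2.5356682928; minus A(h) gives 1.9045493918.
Divide by 2^2 − 1 = 3.
R = 1.9045493918/3 = 0.6348497973
Correction |R − A(h/2)| = 9.327e-04; gap |A(h/2) − A(h)| = 2.798e-03.

0.634850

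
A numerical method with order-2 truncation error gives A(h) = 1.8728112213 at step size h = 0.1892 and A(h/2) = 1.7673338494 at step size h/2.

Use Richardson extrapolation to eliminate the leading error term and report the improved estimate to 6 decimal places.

Method order is 2; weight 2^2 = 4.
Numerator 4×A(h/2) − A(h) = 4×1.7673338494 − 1.8728112213 = 5.1965241763
R = 5.1965241763/3 = 1.7321747254
Gap between inputs: 1.055e-01; correction applied: −0.0351591240.

1.732175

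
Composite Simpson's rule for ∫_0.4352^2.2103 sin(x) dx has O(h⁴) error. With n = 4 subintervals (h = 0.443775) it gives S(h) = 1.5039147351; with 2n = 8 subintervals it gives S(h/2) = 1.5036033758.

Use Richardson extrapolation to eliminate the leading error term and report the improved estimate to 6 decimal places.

Method order is 4; weight 2^4 = 16.
Numerator 16·A(h/2) − A(h) = 16·1.5036033758 − 1.5039147351 = 22.5537392777
R = 22.5537392777/15 = 1.5035826185

1.503583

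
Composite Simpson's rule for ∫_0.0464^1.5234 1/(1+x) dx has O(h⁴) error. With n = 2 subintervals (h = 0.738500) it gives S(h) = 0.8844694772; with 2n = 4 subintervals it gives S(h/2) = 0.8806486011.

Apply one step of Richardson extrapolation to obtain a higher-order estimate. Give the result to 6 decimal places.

With r = 4 the leading error scales as h^4, so the weight is 2^4 = 16.
Numerator 16 × A(h/2) − A(h) = 16 × 0.8806486011 − 0.8844694772 = 13.2059081404
Divide by 2^4 − 1 = 15.
Extrapolated: 13.2059081404 / 15 = 0.8803938760

0.880394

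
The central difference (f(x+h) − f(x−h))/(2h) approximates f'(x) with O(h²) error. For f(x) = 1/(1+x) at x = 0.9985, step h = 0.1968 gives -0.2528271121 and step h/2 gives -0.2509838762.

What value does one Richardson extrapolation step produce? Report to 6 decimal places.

-0.250369

Order 2 gives 2^r = 4 and 2^r − 1 = 3.
Difference of the inputs: -0.2509838762 − (-0.2528271121) = 0.0018432359
Correction (A(h/2) − A(h))/(4 − 1) = 0.0018432359/3 = 0.0006144120
R = -0.2509838762 + 0.0006144120 = -0.2503694642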